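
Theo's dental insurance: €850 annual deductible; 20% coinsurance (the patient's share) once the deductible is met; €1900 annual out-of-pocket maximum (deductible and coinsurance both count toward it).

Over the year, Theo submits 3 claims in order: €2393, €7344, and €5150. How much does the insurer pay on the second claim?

€6602.60

Claim 1 (€2393): €850 to deductible, leaving €1543; patient's 20% is €308.60. Patient owes €1158.60 (running OOP €1158.60). Insurer: €2393 − €1158.60 = €1234.40.
Claim 2 (€7344): deductible met; 20% of €7344 = €1468.80. Adding that to €1158.60 gives €2627.40, past the €1900 cap; patient pays only €1900 − €1158.60 = €741.40. Plan pays €7344 − €741.40 = €6602.60.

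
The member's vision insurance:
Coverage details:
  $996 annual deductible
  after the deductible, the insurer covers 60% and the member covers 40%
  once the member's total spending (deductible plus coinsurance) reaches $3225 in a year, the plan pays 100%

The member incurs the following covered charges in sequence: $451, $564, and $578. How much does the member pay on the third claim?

$231.20

Bill 1, $451: entire amount goes to the deductible. Member owes $451 (running OOP $451).
Bill 2, $564: $545 to deductible, leaving $19; member's 40% is $7.60. Member owes $552.60 (running OOP $1003.60).
Bill 3, $578: deductible already satisfied, so member's share is 40% × $578 = $231.20. Cost to member: $231.20. OOP to date $1234.80.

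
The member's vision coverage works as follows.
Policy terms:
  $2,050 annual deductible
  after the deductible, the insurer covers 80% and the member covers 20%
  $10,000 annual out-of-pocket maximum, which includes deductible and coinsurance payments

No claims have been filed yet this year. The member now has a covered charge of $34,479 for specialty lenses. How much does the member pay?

$8,535.80

Deductible not yet touched, so the first $2,050 of the bill goes to the deductible.
The remaining $32,429 (= $34,479 − $2,050) moves to coinsurance.
Coinsurance: $32,429 × 20% = $6,485.80.
So the member owes $2,050 + $6,485.80 = $8,535.80 before any cap.
Cumulative spending $0 + $8,535.80 = $8,535.80 stays under the $10,000 maximum.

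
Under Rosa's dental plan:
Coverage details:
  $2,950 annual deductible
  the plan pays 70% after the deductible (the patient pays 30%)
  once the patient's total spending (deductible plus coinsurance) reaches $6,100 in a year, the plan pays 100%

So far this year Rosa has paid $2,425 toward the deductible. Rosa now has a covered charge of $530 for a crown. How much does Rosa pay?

$526.50

$2,425 of the $2,950 deductible is already met, leaving $525.
That leaves $530 − $525 = $5 for coinsurance.
Patient's 30% share of $5 is $1.50.
That puts the patient's cost at $525 + $1.50 = $526.50 before any cap.
Year-to-date out-of-pocket becomes $2,425 + $526.50 = $2,951.50, still under the $6,100 maximum, so no cap applies.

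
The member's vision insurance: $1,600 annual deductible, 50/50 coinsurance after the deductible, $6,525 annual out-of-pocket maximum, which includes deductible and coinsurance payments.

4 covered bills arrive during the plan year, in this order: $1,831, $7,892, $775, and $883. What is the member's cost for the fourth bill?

Claim 1 — $1,831: deductible takes $1,600, $231 remains; 50% of $231 = $115.50. Member owes $1,715.50 (running OOP $1,715.50).
Claim 2 — $7,892: deductible already satisfied, so member's share is 50% × $7,892 = $3,946. Cost to member: $3,946. OOP to date $5,661.50.
Claim 3 — $775: 50% coinsurance on $775 = $387.50. Cost to member: $387.50. OOP to date $6,049.
Claim 4 — $883: deductible met; 50% of $883 = $441.50. Member owes $441.50 (running OOP $6,490.50).

$441.50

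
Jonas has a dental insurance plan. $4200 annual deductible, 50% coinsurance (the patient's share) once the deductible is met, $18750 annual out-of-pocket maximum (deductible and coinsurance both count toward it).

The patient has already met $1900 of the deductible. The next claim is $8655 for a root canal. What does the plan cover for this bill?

$3177.50

Remaining deductible: $4200 − $1900 = $2300.
After the $2300 deductible portion, $8655 − $2300 = $6355 is subject to coinsurance.
Coinsurance: $6355 × 50% = $3177.50.
That puts the patient's cost at $2300 + $3177.50 = $5477.50 before any cap.
Year-to-date out-of-pocket becomes $1900 + $5477.50 = $7377.50, still under the $18750 maximum, so no cap applies.
The plan picks up $8655 − $5477.50 = $3177.50.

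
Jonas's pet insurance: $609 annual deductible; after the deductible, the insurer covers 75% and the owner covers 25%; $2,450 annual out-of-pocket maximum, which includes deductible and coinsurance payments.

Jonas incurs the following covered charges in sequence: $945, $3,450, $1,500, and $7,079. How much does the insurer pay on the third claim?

Bill 1, $945: deductible takes $609, $336 remains; 25% of $336 = $84. Cost to owner: $693. OOP to date $693. Insurer: $945 − $693 = $252.
Bill 2, $3,450: deductible met; 25% of $3,450 = $862.50. Owner owes $862.50 (running OOP $1,555.50). Plan pays $3,450 − $862.50 = $2,587.50.
Bill 3, $1,500: deductible met; 25% of $1,500 = $375. Cost to owner: $375. OOP to date $1,930.50. Plan pays $1,500 − $375 = $1,125.

$1,125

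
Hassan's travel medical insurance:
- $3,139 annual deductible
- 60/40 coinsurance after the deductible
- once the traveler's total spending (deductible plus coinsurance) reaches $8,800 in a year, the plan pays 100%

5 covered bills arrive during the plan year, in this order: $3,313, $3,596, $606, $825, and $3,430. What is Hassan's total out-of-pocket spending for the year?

$6,591.40

#1 ($3,313): deductible takes $3,139, $174 remains; coinsurance $174 × 40% = $69.60. Traveler owes $3,208.60 (running OOP $3,208.60).
#2 ($3,596): 40% coinsurance on $3,596 = $1,438.40. Cost to traveler: $1,438.40. OOP to date $4,647.
#3 ($606): deductible already satisfied, so traveler's share is 40% × $606 = $242.40. Cost to traveler: $242.40. OOP to date $4,889.40.
#4 ($825): deductible met; 40% of $825 = $330. Traveler pays $330; OOP now $5,219.40.
#5 ($3,430): 40% coinsurance on $3,430 = $1,372. Cost to traveler: $1,372. OOP to date $6,591.40.
Summing the traveler's payments: $3,208.60 + $1,438.40 + $242.40 + $330 + $1,372 = $6,591.40.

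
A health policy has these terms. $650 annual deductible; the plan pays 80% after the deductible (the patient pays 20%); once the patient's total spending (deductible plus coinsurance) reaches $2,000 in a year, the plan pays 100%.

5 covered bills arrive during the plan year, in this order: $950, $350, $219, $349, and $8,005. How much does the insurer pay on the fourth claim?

$279.20

Claim 1 ($950): $650 finishes the deductible; $300 goes to coinsurance; 20% of $300 = $60. Cost to patient: $710. OOP to date $710. Insurer: $950 − $710 = $240.
Claim 2 ($350): deductible met; 20% of $350 = $70. Patient owes $70 (running OOP $780). Plan pays $350 − $70 = $280.
Claim 3 ($219): deductible already satisfied, so patient's share is 20% × $219 = $43.80. Cost to patient: $43.80. OOP to date $823.80. Plan pays $219 − $43.80 = $175.20.
Claim 4 ($349): deductible already satisfied, so patient's share is 20% × $349 = $69.80. Patient owes $69.80 (running OOP $893.60). Plan pays $349 − $69.80 = $279.20.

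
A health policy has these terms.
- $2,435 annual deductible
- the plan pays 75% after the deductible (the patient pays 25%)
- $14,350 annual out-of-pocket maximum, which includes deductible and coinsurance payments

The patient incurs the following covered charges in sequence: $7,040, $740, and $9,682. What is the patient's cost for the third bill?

$2,420.50

Bill 1, $7,040: $2,435 finishes the deductible; $4,605 goes to coinsurance; 25% of $4,605 = $1,151.25. Patient owes $3,586.25 (running OOP $3,586.25).
Bill 2, $740: deductible met; 25% of $740 = $185. Patient pays $185; OOP now $3,771.25.
Bill 3, $9,682: deductible met; 25% of $9,682 = $2,420.50. Patient owes $2,420.50 (running OOP $6,191.75).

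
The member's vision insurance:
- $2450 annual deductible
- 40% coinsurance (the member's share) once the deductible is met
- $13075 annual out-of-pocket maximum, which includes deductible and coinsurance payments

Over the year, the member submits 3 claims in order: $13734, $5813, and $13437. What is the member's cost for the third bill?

$3786.20

Bill 1, $13734: $2450 finishes the deductible; $11284 goes to coinsurance; coinsurance $11284 × 40% = $4513.60. Cost to member: $6963.60. OOP to date $6963.60.
Bill 2, $5813: 40% coinsurance on $5813 = $2325.20. Cost to member: $2325.20. OOP to date $9288.80.
Bill 3, $13437: deductible already satisfied, so member's share is 40% × $13437 = $5374.80. Adding that to $9288.80 gives $14663.60, past the $13075 cap; member pays only $13075 − $9288.80 = $3786.20.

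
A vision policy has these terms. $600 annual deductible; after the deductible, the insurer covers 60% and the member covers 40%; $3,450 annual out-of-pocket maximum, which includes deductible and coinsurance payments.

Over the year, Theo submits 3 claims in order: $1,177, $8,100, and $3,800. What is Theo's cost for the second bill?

$2,619.20

#1 ($1,177): $600 to deductible, leaving $577; member's 40% is $230.80. Cost to member: $830.80. OOP to date $830.80.
#2 ($8,100): 40% coinsurance on $8,100 = $3,240. That would push OOP to $4,070.80, over the $3,450 cap, so member pays $3,450 − $830.80 = $2,619.20.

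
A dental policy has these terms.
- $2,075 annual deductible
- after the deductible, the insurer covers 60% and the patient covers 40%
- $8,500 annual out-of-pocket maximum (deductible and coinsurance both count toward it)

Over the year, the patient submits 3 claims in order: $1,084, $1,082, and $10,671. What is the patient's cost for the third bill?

$4,268.40

#1 ($1,084): all of it applies to the deductible. Patient owes $1,084 (running OOP $1,084).
#2 ($1,082): $991 to deductible, leaving $91; 40% of $91 = $36.40. Cost to patient: $1,027.40. OOP to date $2,111.40.
#3 ($10,671): 40% coinsurance on $10,671 = $4,268.40. Patient owes $4,268.40 (running OOP $6,379.80).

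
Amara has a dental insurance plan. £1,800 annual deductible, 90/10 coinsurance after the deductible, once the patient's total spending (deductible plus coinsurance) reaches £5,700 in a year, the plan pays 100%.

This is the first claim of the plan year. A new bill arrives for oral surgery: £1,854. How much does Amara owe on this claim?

Deductible not yet touched, so the first £1,800 of the bill goes to the deductible.
The remaining £54 (= £1,854 − £1,800) moves to coinsurance.
Coinsurance: £54 × 10% = £5.40.
So the patient owes £1,800 + £5.40 = £1,805.40 before any cap.
Total out-of-pocket so far would be £0 + £1,805.40 = £1,805.40, below the £5,700 cap — no reduction.

£1,805.40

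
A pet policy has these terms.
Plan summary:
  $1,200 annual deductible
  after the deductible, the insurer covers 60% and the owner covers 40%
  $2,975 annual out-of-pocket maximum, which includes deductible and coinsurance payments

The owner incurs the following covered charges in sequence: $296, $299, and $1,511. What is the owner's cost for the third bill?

$967.40

Claim 1 — $296: all of it applies to the deductible. Cost to owner: $296. OOP to date $296.
Claim 2 — $299: all of it applies to the deductible. Owner pays $299; OOP now $595.
Claim 3 — $1,511: deductible takes $605, $906 remains; coinsurance $906 × 40% = $362.40. Owner pays $967.40; OOP now $1,562.40.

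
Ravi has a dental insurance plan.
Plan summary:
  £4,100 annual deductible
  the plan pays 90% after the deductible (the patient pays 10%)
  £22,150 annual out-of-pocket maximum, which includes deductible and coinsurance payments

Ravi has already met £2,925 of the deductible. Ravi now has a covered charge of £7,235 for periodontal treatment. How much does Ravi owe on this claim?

£1,781

Remaining deductible: £4,100 − £2,925 = £1,175.
After the £1,175 deductible portion, £7,235 − £1,175 = £6,060 is subject to coinsurance.
Patient's 10% share of £6,060 is £606.
So the patient owes £1,175 + £606 = £1,781 before any cap.
Cumulative spending £2,925 + £1,781 = £4,706 stays under the £22,150 maximum.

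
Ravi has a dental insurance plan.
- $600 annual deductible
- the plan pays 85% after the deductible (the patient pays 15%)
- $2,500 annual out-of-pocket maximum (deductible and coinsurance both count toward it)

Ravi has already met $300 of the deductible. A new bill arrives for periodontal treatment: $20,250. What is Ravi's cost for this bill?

Remaining deductible: $600 − $300 = $300.
The remaining $19,950 (= $20,250 − $300) moves to coinsurance.
15% of $19,950 = $2,992.50 falls to the patient.
Patient responsibility before any cap: $300 + $2,992.50 = $3,292.50.
Adding $3,292.50 to the $300 already spent would give $3,592.50, which exceeds the $2,500 cap; the patient pays just $2,500 − $300 = $2,200.

$2,200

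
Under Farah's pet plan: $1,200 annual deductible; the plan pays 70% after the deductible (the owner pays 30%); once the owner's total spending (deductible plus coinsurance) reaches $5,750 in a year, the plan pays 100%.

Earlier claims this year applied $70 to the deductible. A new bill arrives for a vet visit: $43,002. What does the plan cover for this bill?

Deductible still to meet: $1,200 − $70 = $1,130.
After the $1,130 deductible portion, $43,002 − $1,130 = $41,872 is subject to coinsurance.
Coinsurance: $41,872 × 30% = $12,561.60.
Owner responsibility before any cap: $1,130 + $12,561.60 = $13,691.60.
Year-to-date out-of-pocket would reach $70 + $13,691.60 = $13,761.60, above the $5,750 maximum, so the owner pays only $5,750 − $70 = $5,680.
The insurer covers the remainder: $43,002 − $5,680 = $37,322.

$37,322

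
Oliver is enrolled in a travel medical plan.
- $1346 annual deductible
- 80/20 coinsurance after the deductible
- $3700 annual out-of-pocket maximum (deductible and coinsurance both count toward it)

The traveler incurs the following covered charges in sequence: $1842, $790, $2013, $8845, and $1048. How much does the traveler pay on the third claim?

Claim 1 ($1842): deductible takes $1346, $496 remains; traveler's 20% is $99.20. Traveler owes $1445.20 (running OOP $1445.20).
Claim 2 ($790): 20% coinsurance on $790 = $158. Traveler pays $158; OOP now $1603.20.
Claim 3 ($2013): deductible already satisfied, so traveler's share is 20% × $2013 = $402.60. Cost to traveler: $402.60. OOP to date $2005.80.

$402.60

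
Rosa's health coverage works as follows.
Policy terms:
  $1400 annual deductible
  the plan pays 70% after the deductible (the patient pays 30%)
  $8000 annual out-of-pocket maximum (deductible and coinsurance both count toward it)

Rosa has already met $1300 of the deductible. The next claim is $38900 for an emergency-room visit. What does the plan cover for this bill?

$32200

$1300 of the $1400 deductible is already met, leaving $100.
That leaves $38900 − $100 = $38800 for coinsurance.
Patient's 30% share of $38800 is $11640.
Patient responsibility before any cap: $100 + $11640 = $11740.
That would bring total out-of-pocket to $13040, past the $8000 cap. The patient is capped at $8000 − $1300 = $6700 on this claim.
The plan picks up $38900 − $6700 = $32200.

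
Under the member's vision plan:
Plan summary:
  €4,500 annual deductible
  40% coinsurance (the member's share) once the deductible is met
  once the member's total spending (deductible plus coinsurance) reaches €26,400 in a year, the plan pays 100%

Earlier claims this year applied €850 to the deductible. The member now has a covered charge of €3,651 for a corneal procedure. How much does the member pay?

Deductible still to meet: €4,500 − €850 = €3,650.
That leaves €3,651 − €3,650 = €1 for coinsurance.
Member's 40% share of €1 is €0.40.
Member responsibility before any cap: €3,650 + €0.40 = €3,650.40.
Year-to-date out-of-pocket becomes €850 + €3,650.40 = €4,500.40, still under the €26,400 maximum, so no cap applies.

€3,650.40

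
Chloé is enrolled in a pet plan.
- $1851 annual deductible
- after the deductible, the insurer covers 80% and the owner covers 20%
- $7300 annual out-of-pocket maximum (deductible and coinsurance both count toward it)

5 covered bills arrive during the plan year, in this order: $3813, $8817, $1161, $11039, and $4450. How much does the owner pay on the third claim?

$232.20

Bill 1, $3813: deductible takes $1851, $1962 remains; owner's 20% is $392.40. Cost to owner: $2243.40. OOP to date $2243.40.
Bill 2, $8817: deductible met; 20% of $8817 = $1763.40. Owner owes $1763.40 (running OOP $4006.80).
Bill 3, $1161: 20% coinsurance on $1161 = $232.20. Owner owes $232.20 (running OOP $4239).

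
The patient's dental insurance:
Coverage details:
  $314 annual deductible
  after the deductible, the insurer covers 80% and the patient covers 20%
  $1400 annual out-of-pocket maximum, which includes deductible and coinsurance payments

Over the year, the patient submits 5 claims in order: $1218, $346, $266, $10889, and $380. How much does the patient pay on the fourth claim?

$782.80

#1 ($1218): $314 to deductible, leaving $904; patient's 20% is $180.80. Patient owes $494.80 (running OOP $494.80).
#2 ($346): 20% coinsurance on $346 = $69.20. Patient pays $69.20; OOP now $564.
#3 ($266): deductible met; 20% of $266 = $53.20. Cost to patient: $53.20. OOP to date $617.20.
#4 ($10889): 20% coinsurance on $10889 = $2177.80. OOP would hit $2795 > $1400, so the cap limits the patient to $1400 − $617.20 = $782.80.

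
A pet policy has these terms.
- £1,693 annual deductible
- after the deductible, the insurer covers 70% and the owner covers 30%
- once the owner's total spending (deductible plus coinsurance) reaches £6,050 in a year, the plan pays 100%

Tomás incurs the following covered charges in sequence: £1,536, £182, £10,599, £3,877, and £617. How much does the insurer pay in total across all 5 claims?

Claim 1 (£1,536): all of it applies to the deductible. Owner owes £1,536 (running OOP £1,536). Plan pays £1,536 − £1,536 = £0.
Claim 2 (£182): £157 finishes the deductible; £25 goes to coinsurance; coinsurance £25 × 30% = £7.50. Cost to owner: £164.50. OOP to date £1,700.50. Insurer: £182 − £164.50 = £17.50.
Claim 3 (£10,599): deductible already satisfied, so owner's share is 30% × £10,599 = £3,179.70. Owner owes £3,179.70 (running OOP £4,880.20). Plan pays £10,599 − £3,179.70 = £7,419.30.
Claim 4 (£3,877): deductible already satisfied, so owner's share is 30% × £3,877 = £1,163.10. Cost to owner: £1,163.10. OOP to date £6,043.30. Insurer: £3,877 − £1,163.10 = £2,713.90.
Claim 5 (£617): deductible met; 30% of £617 = £185.10. Adding that to £6,043.30 gives £6,228.40, past the £6,050 cap; owner pays only £6,050 − £6,043.30 = £6.70. Plan pays £617 − £6.70 = £610.30.
Insurer total: £0 + £17.50 + £7,419.30 + £2,713.90 + £610.30 = £10,761.

£10,761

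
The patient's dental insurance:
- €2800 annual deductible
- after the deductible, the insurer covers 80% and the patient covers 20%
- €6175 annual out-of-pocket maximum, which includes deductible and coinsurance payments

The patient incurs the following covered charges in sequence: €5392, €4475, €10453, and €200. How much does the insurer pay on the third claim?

Claim 1 (€5392): deductible takes €2800, €2592 remains; patient's 20% is €518.40. Patient owes €3318.40 (running OOP €3318.40). Insurer: €5392 − €3318.40 = €2073.60.
Claim 2 (€4475): deductible already satisfied, so patient's share is 20% × €4475 = €895. Patient owes €895 (running OOP €4213.40). Plan pays €4475 − €895 = €3580.
Claim 3 (€10453): deductible already satisfied, so patient's share is 20% × €10453 = €2090.60. That would push OOP to €6304, over the €6175 cap, so patient pays €6175 − €4213.40 = €1961.60. Plan pays €10453 − €1961.60 = €8491.40.

€8491.40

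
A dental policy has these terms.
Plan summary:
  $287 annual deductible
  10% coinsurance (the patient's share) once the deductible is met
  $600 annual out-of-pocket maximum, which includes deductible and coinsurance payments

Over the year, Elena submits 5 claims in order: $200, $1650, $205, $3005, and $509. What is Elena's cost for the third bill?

$20.50

Claim 1 ($200): all of it applies to the deductible. Cost to patient: $200. OOP to date $200.
Claim 2 ($1650): $87 to deductible, leaving $1563; patient's 10% is $156.30. Patient pays $243.30; OOP now $443.30.
Claim 3 ($205): 10% coinsurance on $205 = $20.50. Patient pays $20.50; OOP now $463.80.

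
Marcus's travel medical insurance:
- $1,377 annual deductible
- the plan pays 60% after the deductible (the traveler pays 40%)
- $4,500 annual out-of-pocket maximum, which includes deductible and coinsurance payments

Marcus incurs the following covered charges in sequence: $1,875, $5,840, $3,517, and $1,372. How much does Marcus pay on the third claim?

Bill 1, $1,875: $1,377 to deductible, leaving $498; traveler's 40% is $199.20. Traveler owes $1,576.20 (running OOP $1,576.20).
Bill 2, $5,840: deductible met; 40% of $5,840 = $2,336. Traveler owes $2,336 (running OOP $3,912.20).
Bill 3, $3,517: 40% coinsurance on $3,517 = $1,406.80. OOP would hit $5,319 > $4,500, so the cap limits the traveler to $4,500 − $3,912.20 = $587.80.

$587.80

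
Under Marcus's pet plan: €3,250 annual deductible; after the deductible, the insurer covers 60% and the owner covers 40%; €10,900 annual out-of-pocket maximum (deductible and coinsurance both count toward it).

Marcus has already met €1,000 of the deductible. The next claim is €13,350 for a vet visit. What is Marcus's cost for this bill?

€6,690

€1,000 of the €3,250 deductible is already met, leaving €2,250.
The remaining €11,100 (= €13,350 − €2,250) moves to coinsurance.
40% of €11,100 = €4,440 falls to the owner.
Owner responsibility before any cap: €2,250 + €4,440 = €6,690.
Total out-of-pocket so far would be €1,000 + €6,690 = €7,690, below the €10,900 cap — no reduction.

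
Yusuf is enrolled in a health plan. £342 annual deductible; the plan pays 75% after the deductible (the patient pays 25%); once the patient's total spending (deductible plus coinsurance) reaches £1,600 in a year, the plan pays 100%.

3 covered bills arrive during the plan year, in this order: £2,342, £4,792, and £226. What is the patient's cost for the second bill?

£758

Claim 1 (£2,342): £342 to deductible, leaving £2,000; 25% of £2,000 = £500. Patient owes £842 (running OOP £842).
Claim 2 (£4,792): deductible met; 25% of £4,792 = £1,198. That would push OOP to £2,040, over the £1,600 cap, so patient pays £1,600 − £842 = £758.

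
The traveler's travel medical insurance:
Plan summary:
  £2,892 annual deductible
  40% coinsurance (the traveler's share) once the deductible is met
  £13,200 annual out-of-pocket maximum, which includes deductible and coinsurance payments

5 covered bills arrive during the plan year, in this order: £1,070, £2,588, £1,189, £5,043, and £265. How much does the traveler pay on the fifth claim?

£106

Claim 1 — £1,070: all of it applies to the deductible. Traveler pays £1,070; OOP now £1,070.
Claim 2 — £2,588: £1,822 to deductible, leaving £766; 40% of £766 = £306.40. Traveler pays £2,128.40; OOP now £3,198.40.
Claim 3 — £1,189: 40% coinsurance on £1,189 = £475.60. Traveler owes £475.60 (running OOP £3,674).
Claim 4 — £5,043: 40% coinsurance on £5,043 = £2,017.20. Traveler pays £2,017.20; OOP now £5,691.20.
Claim 5 — £265: deductible already satisfied, so traveler's share is 40% × £265 = £106. Traveler pays £106; OOP now £5,797.20.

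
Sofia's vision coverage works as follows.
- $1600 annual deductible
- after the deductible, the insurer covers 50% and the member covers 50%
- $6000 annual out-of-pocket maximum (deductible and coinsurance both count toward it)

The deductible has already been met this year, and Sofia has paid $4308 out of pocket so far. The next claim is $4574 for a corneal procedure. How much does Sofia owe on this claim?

With the deductible met, the entire $4574 is subject to coinsurance.
Member's 50% share of $4574 is $2287.
That would bring total out-of-pocket to $6595, past the $6000 cap. The member is capped at $6000 − $4308 = $1692 on this claim.

$1692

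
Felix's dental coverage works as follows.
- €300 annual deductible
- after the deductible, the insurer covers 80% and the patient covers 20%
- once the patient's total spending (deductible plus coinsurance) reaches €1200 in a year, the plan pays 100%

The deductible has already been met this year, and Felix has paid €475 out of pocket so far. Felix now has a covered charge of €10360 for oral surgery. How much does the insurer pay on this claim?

The deductible is already satisfied, so the full bill goes to coinsurance.
20% of €10360 = €2072 falls to the patient.
Adding €2072 to the €475 already spent would give €2547, which exceeds the €1200 cap; the patient pays just €1200 − €475 = €725.
Insurer pays the balance: €10360 − €725 = €9635.

€9635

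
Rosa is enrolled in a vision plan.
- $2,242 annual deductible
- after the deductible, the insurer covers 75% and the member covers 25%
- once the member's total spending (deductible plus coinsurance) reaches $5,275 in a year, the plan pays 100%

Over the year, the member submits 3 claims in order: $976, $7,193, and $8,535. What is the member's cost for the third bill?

Claim 1 — $976: fully absorbed by the deductible. Member pays $976; OOP now $976.
Claim 2 — $7,193: $1,266 to deductible, leaving $5,927; 25% of $5,927 = $1,481.75. Cost to member: $2,747.75. OOP to date $3,723.75.
Claim 3 — $8,535: deductible met; 25% of $8,535 = $2,133.75. OOP would hit $5,857.50 > $5,275, so the cap limits the member to $5,275 − $3,723.75 = $1,551.25.

$1,551.25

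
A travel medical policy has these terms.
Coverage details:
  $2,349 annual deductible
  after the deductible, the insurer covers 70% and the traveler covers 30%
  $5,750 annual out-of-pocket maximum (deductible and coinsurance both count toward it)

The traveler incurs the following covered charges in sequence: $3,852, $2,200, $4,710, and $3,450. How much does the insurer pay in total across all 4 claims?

Bill 1, $3,852: $2,349 to deductible, leaving $1,503; coinsurance $1,503 × 30% = $450.90. Cost to traveler: $2,799.90. OOP to date $2,799.90. Plan pays $3,852 − $2,799.90 = $1,052.10.
Bill 2, $2,200: deductible met; 30% of $2,200 = $660. Traveler pays $660; OOP now $3,459.90. Plan pays $2,200 − $660 = $1,540.
Bill 3, $4,710: 30% coinsurance on $4,710 = $1,413. Traveler owes $1,413 (running OOP $4,872.90). Plan pays $4,710 − $1,413 = $3,297.
Bill 4, $3,450: 30% coinsurance on $3,450 = $1,035. OOP would hit $5,907.90 > $5,750, so the cap limits the traveler to $5,750 − $4,872.90 = $877.10. Insurer: $3,450 − $877.10 = $2,572.90.
Insurer total = bills − traveler's total = $14,212 − $5,750 = $8,462.

$8,462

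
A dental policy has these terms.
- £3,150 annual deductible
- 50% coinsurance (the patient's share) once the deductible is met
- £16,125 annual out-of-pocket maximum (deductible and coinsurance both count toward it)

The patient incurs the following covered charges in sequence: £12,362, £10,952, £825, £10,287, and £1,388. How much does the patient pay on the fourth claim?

£2,480.50

Bill 1, £12,362: deductible takes £3,150, £9,212 remains; patient's 50% is £4,606. Patient owes £7,756 (running OOP £7,756).
Bill 2, £10,952: 50% coinsurance on £10,952 = £5,476. Patient pays £5,476; OOP now £13,232.
Bill 3, £825: deductible met; 50% of £825 = £412.50. Patient owes £412.50 (running OOP £13,644.50).
Bill 4, £10,287: deductible met; 50% of £10,287 = £5,143.50. OOP would hit £18,788 > £16,125, so the cap limits the patient to £16,125 − £13,644.50 = £2,480.50.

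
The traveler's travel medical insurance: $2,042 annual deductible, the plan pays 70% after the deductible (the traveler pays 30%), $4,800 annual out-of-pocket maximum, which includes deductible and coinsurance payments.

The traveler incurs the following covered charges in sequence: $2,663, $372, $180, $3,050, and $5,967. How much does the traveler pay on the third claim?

#1 ($2,663): $2,042 finishes the deductible; $621 goes to coinsurance; traveler's 30% is $186.30. Traveler owes $2,228.30 (running OOP $2,228.30).
#2 ($372): deductible already satisfied, so traveler's share is 30% × $372 = $111.60. Traveler pays $111.60; OOP now $2,339.90.
#3 ($180): deductible met; 30% of $180 = $54. Cost to traveler: $54. OOP to date $2,393.90.

$54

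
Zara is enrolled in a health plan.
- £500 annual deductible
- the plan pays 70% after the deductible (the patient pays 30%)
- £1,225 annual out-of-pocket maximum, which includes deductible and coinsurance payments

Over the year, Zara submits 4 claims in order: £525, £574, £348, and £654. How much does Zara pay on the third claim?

£104.40

Bill 1, £525: deductible takes £500, £25 remains; coinsurance £25 × 30% = £7.50. Patient pays £507.50; OOP now £507.50.
Bill 2, £574: deductible already satisfied, so patient's share is 30% × £574 = £172.20. Patient pays £172.20; OOP now £679.70.
Bill 3, £348: deductible met; 30% of £348 = £104.40. Cost to patient: £104.40. OOP to date £784.10.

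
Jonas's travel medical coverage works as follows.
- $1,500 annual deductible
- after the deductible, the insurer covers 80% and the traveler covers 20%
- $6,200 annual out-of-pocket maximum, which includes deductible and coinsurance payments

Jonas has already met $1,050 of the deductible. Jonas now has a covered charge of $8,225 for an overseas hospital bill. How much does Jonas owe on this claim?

$2,005

Remaining deductible: $1,500 − $1,050 = $450.
That leaves $8,225 − $450 = $7,775 for coinsurance.
Coinsurance: $7,775 × 20% = $1,555.
So the traveler owes $450 + $1,555 = $2,005 before any cap.
Year-to-date out-of-pocket becomes $1,050 + $2,005 = $3,055, still under the $6,200 maximum, so no cap applies.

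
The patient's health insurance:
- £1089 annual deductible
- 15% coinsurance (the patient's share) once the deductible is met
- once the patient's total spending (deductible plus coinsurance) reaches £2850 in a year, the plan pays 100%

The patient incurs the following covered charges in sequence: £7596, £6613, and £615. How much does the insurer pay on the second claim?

£5828.05

#1 (£7596): £1089 to deductible, leaving £6507; 15% of £6507 = £976.05. Patient owes £2065.05 (running OOP £2065.05). Insurer: £7596 − £2065.05 = £5530.95.
#2 (£6613): 15% coinsurance on £6613 = £991.95. That would push OOP to £3057, over the £2850 cap, so patient pays £2850 − £2065.05 = £784.95. Insurer: £6613 − £784.95 = £5828.05.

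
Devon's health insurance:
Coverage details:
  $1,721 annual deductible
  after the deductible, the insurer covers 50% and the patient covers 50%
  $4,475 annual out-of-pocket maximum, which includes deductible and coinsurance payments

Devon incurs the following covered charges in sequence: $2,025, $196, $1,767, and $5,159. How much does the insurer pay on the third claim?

$883.50

Claim 1 — $2,025: deductible takes $1,721, $304 remains; coinsurance $304 × 50% = $152. Patient owes $1,873 (running OOP $1,873). Plan pays $2,025 − $1,873 = $152.
Claim 2 — $196: deductible already satisfied, so patient's share is 50% × $196 = $98. Cost to patient: $98. OOP to date $1,971. Plan pays $196 − $98 = $98.
Claim 3 — $1,767: deductible met; 50% of $1,767 = $883.50. Patient owes $883.50 (running OOP $2,854.50). Insurer: $1,767 − $883.50 = $883.50.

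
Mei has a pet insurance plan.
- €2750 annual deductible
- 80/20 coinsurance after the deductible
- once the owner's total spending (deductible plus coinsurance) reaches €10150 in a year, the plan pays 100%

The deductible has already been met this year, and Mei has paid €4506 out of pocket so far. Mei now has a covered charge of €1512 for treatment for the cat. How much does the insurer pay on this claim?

€1209.60

The deductible is already satisfied, so the full bill goes to coinsurance.
20% of €1512 = €302.40 falls to the owner.
Total out-of-pocket so far would be €4506 + €302.40 = €4808.40, below the €10150 cap — no reduction.
Insurer pays the balance: €1512 − €302.40 = €1209.60.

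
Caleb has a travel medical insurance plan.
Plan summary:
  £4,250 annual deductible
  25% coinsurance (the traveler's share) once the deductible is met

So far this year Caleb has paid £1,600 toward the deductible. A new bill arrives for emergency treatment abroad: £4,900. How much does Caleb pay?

£1,600 of the £4,250 deductible is already met, leaving £2,650.
That leaves £4,900 − £2,650 = £2,250 for coinsurance.
Traveler's 25% share of £2,250 is £562.50.
Traveler responsibility: £2,650 + £562.50 = £3,212.50.

£3,212.50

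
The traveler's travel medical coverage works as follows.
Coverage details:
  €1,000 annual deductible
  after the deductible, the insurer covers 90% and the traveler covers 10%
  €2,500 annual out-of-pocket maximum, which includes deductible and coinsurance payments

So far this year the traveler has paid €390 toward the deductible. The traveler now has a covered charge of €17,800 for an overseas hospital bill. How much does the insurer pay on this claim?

€15,690

Deductible still to meet: €1,000 − €390 = €610.
The remaining €17,190 (= €17,800 − €610) moves to coinsurance.
10% of €17,190 = €1,719 falls to the traveler.
So the traveler owes €610 + €1,719 = €2,329 before any cap.
Adding €2,329 to the €390 already spent would give €2,719, which exceeds the €2,500 cap; the traveler pays just €2,500 − €390 = €2,110.
The insurer covers the remainder: €17,800 − €2,110 = €15,690.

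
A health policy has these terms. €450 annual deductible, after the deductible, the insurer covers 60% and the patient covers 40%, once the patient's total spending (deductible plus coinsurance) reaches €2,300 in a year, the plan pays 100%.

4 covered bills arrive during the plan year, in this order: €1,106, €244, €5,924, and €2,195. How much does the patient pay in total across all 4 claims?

#1 (€1,106): €450 finishes the deductible; €656 goes to coinsurance; coinsurance €656 × 40% = €262.40. Cost to patient: €712.40. OOP to date €712.40.
#2 (€244): deductible already satisfied, so patient's share is 40% × €244 = €97.60. Cost to patient: €97.60. OOP to date €810.
#3 (€5,924): deductible met; 40% of €5,924 = €2,369.60. OOP would hit €3,179.60 > €2,300, so the cap limits the patient to €2,300 − €810 = €1,490.
#4 (€2,195): 40% coinsurance on €2,195 = €878. Adding that to €2,300 gives €3,178, past the €2,300 cap; patient pays only €2,300 − €2,300 = €0.
Summing the patient's payments: €712.40 + €97.60 + €1,490 + €0 = €2,300.

€2,300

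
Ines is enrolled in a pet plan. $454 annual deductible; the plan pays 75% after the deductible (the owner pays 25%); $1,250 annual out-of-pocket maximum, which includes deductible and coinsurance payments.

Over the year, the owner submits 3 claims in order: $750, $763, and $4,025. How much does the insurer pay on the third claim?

$3,493.75

Bill 1, $750: $454 finishes the deductible; $296 goes to coinsurance; 25% of $296 = $74. Cost to owner: $528. OOP to date $528. Insurer: $750 − $528 = $222.
Bill 2, $763: 25% coinsurance on $763 = $190.75. Cost to owner: $190.75. OOP to date $718.75. Insurer: $763 − $190.75 = $572.25.
Bill 3, $4,025: deductible already satisfied, so owner's share is 25% × $4,025 = $1,006.25. OOP would hit $1,725 > $1,250, so the cap limits the owner to $1,250 − $718.75 = $531.25. Plan pays $4,025 − $531.25 = $3,493.75.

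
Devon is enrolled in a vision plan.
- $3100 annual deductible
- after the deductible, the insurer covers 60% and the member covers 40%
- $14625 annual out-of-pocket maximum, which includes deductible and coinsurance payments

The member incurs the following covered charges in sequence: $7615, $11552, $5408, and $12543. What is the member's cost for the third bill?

$2163.20

Claim 1 — $7615: $3100 finishes the deductible; $4515 goes to coinsurance; 40% of $4515 = $1806. Member pays $4906; OOP now $4906.
Claim 2 — $11552: 40% coinsurance on $11552 = $4620.80. Member pays $4620.80; OOP now $9526.80.
Claim 3 — $5408: deductible met; 40% of $5408 = $2163.20. Cost to member: $2163.20. OOP to date $11690.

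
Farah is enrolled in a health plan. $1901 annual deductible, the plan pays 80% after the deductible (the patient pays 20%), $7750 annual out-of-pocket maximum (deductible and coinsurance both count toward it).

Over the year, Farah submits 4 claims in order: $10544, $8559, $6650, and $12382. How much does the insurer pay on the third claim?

$5320

Bill 1, $10544: $1901 finishes the deductible; $8643 goes to coinsurance; coinsurance $8643 × 20% = $1728.60. Patient owes $3629.60 (running OOP $3629.60). Insurer: $10544 − $3629.60 = $6914.40.
Bill 2, $8559: deductible met; 20% of $8559 = $1711.80. Cost to patient: $1711.80. OOP to date $5341.40. Insurer: $8559 − $1711.80 = $6847.20.
Bill 3, $6650: 20% coinsurance on $6650 = $1330. Patient owes $1330 (running OOP $6671.40). Insurer: $6650 − $1330 = $5320.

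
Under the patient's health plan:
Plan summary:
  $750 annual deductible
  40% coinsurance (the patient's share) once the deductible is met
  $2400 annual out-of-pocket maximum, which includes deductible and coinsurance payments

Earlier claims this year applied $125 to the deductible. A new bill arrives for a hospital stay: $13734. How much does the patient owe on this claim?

$125 of the $750 deductible is already met, leaving $625.
The remaining $13109 (= $13734 − $625) moves to coinsurance.
Patient's 40% share of $13109 is $5243.60.
That puts the patient's cost at $625 + $5243.60 = $5868.60 before any cap.
Year-to-date out-of-pocket would reach $125 + $5868.60 = $5993.60, above the $2400 maximum, so the patient pays only $2400 − $125 = $2275.

$2275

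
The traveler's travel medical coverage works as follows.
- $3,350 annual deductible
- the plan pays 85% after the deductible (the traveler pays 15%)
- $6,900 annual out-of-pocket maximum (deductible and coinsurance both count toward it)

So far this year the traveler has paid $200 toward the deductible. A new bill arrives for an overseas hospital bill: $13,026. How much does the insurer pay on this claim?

$8,394.60

Deductible still to meet: $3,350 − $200 = $3,150.
That leaves $13,026 − $3,150 = $9,876 for coinsurance.
Coinsurance: $9,876 × 15% = $1,481.40.
So the traveler owes $3,150 + $1,481.40 = $4,631.40 before any cap.
Total out-of-pocket so far would be $200 + $4,631.40 = $4,831.40, below the $6,900 cap — no reduction.
Insurer pays the balance: $13,026 − $4,631.40 = $8,394.60.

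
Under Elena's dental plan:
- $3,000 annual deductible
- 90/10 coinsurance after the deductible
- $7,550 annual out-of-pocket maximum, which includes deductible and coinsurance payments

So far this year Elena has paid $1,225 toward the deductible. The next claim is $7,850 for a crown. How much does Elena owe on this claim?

$1,225 of the $3,000 deductible is already met, leaving $1,775.
The remaining $6,075 (= $7,850 − $1,775) moves to coinsurance.
Coinsurance: $6,075 × 10% = $607.50.
Patient responsibility before any cap: $1,775 + $607.50 = $2,382.50.
Cumulative spending $1,225 + $2,382.50 = $3,607.50 stays under the $7,550 maximum.

$2,382.50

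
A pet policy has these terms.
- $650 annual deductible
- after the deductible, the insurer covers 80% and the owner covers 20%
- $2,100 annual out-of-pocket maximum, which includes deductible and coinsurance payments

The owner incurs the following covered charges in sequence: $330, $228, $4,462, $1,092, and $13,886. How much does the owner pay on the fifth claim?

#1 ($330): fully absorbed by the deductible. Cost to owner: $330. OOP to date $330.
#2 ($228): fully absorbed by the deductible. Owner owes $228 (running OOP $558).
#3 ($4,462): $92 to deductible, leaving $4,370; 20% of $4,370 = $874. Owner pays $966; OOP now $1,524.
#4 ($1,092): deductible met; 20% of $1,092 = $218.40. Owner pays $218.40; OOP now $1,742.40.
#5 ($13,886): deductible already satisfied, so owner's share is 20% × $13,886 = $2,777.20. Adding that to $1,742.40 gives $4,519.60, past the $2,100 cap; owner pays only $2,100 − $1,742.40 = $357.60.

$357.60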